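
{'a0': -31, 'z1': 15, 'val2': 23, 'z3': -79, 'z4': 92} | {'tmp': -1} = {'a0': -31, 'z1': 15, 'val2': 23, 'z3': -79, 'z4': 92, 'tmp': -1}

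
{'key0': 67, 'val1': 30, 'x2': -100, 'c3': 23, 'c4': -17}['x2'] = -100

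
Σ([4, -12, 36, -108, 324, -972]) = 4 + -12 + 36 + -108 + 324 + -972
= -728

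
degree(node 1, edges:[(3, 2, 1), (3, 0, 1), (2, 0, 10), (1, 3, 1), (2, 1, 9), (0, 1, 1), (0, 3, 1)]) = incident: (1,3), (2,1), (0,1)
= 3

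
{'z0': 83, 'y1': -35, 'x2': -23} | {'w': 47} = {'z0': 83, 'y1': -35, 'x2': -23, 'w': 47}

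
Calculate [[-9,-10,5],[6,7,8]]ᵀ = [[-9, 6], [-10, 7], [5, 8]]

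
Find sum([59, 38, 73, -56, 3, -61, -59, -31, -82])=59 + 38 + 73 + (-56) + 3 + (-61) + (-59) + (-31) + (-82)
= -116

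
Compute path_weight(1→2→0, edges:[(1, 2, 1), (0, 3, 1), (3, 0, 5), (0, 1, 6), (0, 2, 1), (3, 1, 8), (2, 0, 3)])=w(1→2)=1 + w(2→0)=3
= 4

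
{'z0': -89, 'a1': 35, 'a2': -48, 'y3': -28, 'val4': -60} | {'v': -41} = {'z0': -89, 'a1': 35, 'a2': -48, 'y3': -28, 'val4': -60, 'v': -41}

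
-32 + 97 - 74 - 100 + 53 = -56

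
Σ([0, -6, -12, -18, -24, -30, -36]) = 0 + (-6) + (-12) + (-18) + (-24) + (-30) + (-36)
= -126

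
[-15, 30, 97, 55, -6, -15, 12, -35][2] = 97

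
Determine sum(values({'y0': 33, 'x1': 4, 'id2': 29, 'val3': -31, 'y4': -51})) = 33 + 4 + 29 + (-31) + (-51)
= -16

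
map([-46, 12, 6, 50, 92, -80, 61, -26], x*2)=[-92, 24, 12, 100, 184, -160, 122, -52]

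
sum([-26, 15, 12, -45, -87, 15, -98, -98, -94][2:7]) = slice → [12, -45, -87, 15, -98]
12 + (-45) + (-87) + 15 + (-98)
= -203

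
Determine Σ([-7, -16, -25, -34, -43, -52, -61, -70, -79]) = (-7) + (-16) + (-25) + (-34) + (-43) + (-52) + (-61) + (-70) + (-79)
= -387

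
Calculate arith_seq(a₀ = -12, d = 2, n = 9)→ [-12, -10, -8, -6, -4, -2, 0, 2, 4]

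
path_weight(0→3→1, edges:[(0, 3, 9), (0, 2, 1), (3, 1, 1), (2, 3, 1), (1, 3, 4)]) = 10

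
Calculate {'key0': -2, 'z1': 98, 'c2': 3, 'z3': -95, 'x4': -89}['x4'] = -89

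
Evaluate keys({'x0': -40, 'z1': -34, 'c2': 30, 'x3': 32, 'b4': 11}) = ['x0', 'z1', 'c2', 'x3', 'b4']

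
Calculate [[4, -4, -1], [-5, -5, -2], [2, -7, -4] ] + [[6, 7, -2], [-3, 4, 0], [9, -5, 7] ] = [[10, 3, -3], [-8, -1, -2], [11, -12, 3]]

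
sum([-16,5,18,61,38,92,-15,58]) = (-16) + 5 + 18 + 61 + 38 + 92 + (-15) + 58
= 241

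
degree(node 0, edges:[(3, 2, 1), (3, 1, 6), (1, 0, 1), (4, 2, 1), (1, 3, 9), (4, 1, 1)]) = incident: (1,0)
= 1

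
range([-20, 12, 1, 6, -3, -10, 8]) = 32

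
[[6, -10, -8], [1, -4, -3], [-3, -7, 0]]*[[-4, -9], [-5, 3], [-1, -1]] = [[34, -76], [19, -18], [47, 6]]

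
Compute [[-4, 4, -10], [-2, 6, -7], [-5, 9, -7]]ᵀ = [[-4, -2, -5], [4, 6, 9], [-10, -7, -7]]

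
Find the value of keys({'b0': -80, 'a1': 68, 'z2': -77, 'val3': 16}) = ['b0', 'a1', 'z2', 'val3']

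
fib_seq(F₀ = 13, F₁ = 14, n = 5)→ [13, 14, 27, 41, 68]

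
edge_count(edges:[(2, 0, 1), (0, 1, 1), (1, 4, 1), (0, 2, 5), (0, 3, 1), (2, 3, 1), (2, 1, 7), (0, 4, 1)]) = 8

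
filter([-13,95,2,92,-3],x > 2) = [95, 92]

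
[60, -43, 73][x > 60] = [73]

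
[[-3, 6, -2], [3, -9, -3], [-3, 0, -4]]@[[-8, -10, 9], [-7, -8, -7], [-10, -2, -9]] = C[0][0] = (-3)*(-8) + (6)*(-7) + (-2)*(-10) = 2
C[0][1] = (-3)*(-10) + (6)*(-8) + (-2)*(-2) = -14
C[0][2] = (-3)*(9) + (6)*(-7) + (-2)*(-9) = -51
C[1][0] = (3)*(-8) + (-9)*(-7) + (-3)*(-10) = 69
C[1][1] = (3)*(-10) + (-9)*(-8) + (-3)*(-2) = 48
C[1][2] = (3)*(9) + (-9)*(-7) + (-3)*(-9) = 117
... (3 more cells)
= [[2, -14, -51], [69, 48, 117], [64, 38, 9]]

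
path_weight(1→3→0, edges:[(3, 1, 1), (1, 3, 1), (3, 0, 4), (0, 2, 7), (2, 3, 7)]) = 5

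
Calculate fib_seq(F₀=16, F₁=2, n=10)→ [16, 2, 18, 20, 38, 58, 96, 154, 250, 404]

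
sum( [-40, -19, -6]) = -65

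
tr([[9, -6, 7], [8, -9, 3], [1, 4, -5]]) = -5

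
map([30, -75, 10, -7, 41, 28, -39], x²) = [900, 5625, 100, 49, 1681, 784, 1521]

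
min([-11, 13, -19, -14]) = -19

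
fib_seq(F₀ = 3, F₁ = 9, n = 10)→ [3, 9, 12, 21, 33, 54, 87, 141, 228, 369]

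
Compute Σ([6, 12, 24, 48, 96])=186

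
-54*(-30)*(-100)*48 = -7776000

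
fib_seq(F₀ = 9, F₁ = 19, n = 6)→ [9, 19, 28, 47, 75, 122]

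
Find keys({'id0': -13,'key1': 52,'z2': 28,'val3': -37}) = ['id0', 'key1', 'z2', 'val3']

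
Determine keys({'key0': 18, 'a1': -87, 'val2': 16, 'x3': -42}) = ['key0', 'a1', 'val2', 'x3']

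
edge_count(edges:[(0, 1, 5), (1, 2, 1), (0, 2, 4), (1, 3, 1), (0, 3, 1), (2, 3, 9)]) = 6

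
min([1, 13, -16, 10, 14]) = -16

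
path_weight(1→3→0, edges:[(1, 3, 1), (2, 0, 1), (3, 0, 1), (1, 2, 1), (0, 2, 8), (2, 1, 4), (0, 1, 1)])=2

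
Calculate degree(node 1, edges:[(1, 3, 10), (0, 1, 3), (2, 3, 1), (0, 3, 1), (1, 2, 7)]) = incident: (1,3), (0,1), (1,2)
= 3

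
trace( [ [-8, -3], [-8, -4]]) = diagonal: (-8) + (-4)
= -12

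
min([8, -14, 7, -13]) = -14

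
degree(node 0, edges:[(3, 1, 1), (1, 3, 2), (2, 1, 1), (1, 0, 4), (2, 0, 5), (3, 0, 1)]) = incident: (1,0), (2,0), (3,0)
= 3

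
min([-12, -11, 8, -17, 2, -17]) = -17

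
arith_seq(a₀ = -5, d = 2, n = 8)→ [-5, -3, -1, 1, 3, 5, 7, 9]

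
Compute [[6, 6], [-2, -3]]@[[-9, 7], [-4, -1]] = C[0][0] = (6)*(-9) + (6)*(-4) = -78
C[0][1] = (6)*(7) + (6)*(-1) = 36
C[1][0] = (-2)*(-9) + (-3)*(-4) = 30
C[1][1] = (-2)*(7) + (-3)*(-1) = -11
= [[-78, 36], [30, -11]]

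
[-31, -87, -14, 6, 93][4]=93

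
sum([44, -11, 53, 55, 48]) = 44 + (-11) + 53 + 55 + 48
= 189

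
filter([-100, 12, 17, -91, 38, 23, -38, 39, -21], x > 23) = keep x where x > 23: -100✗, 12✗, 17✗, -91✗, 38✓, 23✗, -38✗, 39✓, -21✗
= [38, 39]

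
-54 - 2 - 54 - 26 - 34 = -170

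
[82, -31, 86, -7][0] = 82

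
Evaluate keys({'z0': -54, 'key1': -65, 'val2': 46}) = ['z0', 'key1', 'val2']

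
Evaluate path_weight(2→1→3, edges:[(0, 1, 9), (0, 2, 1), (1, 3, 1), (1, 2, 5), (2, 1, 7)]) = 8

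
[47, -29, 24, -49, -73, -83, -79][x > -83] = keep x where x > -83: 47✓, -29✓, 24✓, -49✓, -73✓, -83✗, -79✓
= [47, -29, 24, -49, -73, -79]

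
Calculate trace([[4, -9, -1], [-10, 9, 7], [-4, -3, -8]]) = 5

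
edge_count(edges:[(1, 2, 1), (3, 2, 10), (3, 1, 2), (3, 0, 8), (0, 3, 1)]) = 5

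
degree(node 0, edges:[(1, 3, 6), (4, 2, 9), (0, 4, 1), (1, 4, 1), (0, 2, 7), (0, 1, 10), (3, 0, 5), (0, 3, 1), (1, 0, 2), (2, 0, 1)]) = incident: (0,4), (0,2), (0,1), (3,0), (0,3), (1,0), (2,0)
= 7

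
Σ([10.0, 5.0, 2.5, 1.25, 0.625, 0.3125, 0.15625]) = 10.0 + 5.0 + 2.5 + 1.25 + 0.625 + 0.3125 + 0.15625
= 19.84375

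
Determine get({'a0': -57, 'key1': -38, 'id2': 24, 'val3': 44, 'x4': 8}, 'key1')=-38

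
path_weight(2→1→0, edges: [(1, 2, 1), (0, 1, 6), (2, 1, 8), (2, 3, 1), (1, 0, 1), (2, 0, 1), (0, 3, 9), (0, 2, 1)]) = w(2→1)=8 + w(1→0)=1
= 9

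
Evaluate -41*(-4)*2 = 328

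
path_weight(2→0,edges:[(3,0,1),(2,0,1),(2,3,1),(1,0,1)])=1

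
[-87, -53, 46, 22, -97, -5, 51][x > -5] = keep x where x > -5: -87✗, -53✗, 46✓, 22✓, -97✗, -5✗, 51✓
= [46, 22, 51]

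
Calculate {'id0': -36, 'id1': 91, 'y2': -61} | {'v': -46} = {'id0': -36, 'id1': 91, 'y2': -61, 'v': -46}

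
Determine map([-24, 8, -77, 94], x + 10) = [-14, 18, -67, 104]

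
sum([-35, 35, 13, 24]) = 37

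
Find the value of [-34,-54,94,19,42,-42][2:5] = [94, 19, 42]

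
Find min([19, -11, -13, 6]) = -13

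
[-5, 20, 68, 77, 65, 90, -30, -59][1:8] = [20, 68, 77, 65, 90, -30, -59]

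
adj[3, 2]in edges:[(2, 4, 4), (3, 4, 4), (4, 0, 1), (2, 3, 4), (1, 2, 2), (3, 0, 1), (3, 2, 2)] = 2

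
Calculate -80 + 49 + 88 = 57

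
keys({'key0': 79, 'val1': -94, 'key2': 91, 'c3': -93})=['key0', 'val1', 'key2', 'c3']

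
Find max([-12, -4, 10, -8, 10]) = 10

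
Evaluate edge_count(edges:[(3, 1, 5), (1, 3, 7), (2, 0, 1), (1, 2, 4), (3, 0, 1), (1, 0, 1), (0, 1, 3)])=7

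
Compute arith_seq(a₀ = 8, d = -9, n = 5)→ a_0 = 8 + 0*-9 = 8
a_1 = 8 + 1*-9 = -1
a_2 = 8 + 2*-9 = -10
...
= [8, -1, -10, -19, -28]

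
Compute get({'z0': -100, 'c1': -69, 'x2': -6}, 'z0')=-100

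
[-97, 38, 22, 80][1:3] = [38, 22]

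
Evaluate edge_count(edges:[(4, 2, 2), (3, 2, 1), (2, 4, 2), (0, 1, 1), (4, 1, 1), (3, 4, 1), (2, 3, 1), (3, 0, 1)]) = 8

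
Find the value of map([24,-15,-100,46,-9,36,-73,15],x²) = [576, 225, 10000, 2116, 81, 1296, 5329, 225]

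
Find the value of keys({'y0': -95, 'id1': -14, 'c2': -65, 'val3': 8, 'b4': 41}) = ['y0', 'id1', 'c2', 'val3', 'b4']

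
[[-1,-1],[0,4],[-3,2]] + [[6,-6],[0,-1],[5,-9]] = [[5, -7], [0, 3], [2, -7]]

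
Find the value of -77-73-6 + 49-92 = -199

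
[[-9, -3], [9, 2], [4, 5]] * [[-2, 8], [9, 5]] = C[0][0] = (-9)*(-2) + (-3)*(9) = -9
C[0][1] = (-9)*(8) + (-3)*(5) = -87
C[1][0] = (9)*(-2) + (2)*(9) = 0
C[1][1] = (9)*(8) + (2)*(5) = 82
C[2][0] = (4)*(-2) + (5)*(9) = 37
C[2][1] = (4)*(8) + (5)*(5) = 57
= [[-9, -87], [0, 82], [37, 57]]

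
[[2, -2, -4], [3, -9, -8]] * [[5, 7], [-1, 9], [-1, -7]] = [[16, 24], [32, -4]]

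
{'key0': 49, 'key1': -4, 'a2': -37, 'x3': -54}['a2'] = -37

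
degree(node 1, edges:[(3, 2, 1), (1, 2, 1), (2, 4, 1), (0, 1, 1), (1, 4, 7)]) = incident: (1,2), (0,1), (1,4)
= 3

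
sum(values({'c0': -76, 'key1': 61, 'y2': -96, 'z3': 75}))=(-76) + 61 + (-96) + 75
= -36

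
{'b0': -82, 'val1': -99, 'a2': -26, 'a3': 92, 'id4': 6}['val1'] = -99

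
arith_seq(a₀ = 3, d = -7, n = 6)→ a_0 = 3 + 0*-7 = 3
a_1 = 3 + 1*-7 = -4
a_2 = 3 + 2*-7 = -11
...
= [3, -4, -11, -18, -25, -32]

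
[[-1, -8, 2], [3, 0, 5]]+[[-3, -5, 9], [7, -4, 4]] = [[-4, -13, 11], [10, -4, 9]]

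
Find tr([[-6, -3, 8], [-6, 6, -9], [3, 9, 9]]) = 9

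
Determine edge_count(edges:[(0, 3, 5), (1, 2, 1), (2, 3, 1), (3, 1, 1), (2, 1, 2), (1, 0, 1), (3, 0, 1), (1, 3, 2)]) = 8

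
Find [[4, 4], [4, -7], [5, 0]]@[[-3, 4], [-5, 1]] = C[0][0] = (4)*(-3) + (4)*(-5) = -32
C[0][1] = (4)*(4) + (4)*(1) = 20
C[1][0] = (4)*(-3) + (-7)*(-5) = 23
C[1][1] = (4)*(4) + (-7)*(1) = 9
C[2][0] = (5)*(-3) + (0)*(-5) = -15
C[2][1] = (5)*(4) + (0)*(1) = 20
= [[-32, 20], [23, 9], [-15, 20]]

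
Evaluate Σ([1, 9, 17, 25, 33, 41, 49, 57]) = 232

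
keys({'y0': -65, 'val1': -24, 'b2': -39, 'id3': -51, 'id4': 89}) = ['y0', 'val1', 'b2', 'id3', 'id4']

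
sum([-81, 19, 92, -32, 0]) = -2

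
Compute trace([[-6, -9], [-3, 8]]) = 2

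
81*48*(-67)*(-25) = 6512400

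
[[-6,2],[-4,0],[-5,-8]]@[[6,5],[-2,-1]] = [[-40, -32], [-24, -20], [-14, -17]]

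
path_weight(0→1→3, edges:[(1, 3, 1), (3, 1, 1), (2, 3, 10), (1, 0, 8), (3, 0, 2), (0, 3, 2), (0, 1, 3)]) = w(0→1)=3 + w(1→3)=1
= 4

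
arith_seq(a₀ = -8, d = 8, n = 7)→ [-8, 0, 8, 16, 24, 32, 40]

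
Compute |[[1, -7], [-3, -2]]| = -23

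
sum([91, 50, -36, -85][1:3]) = slice → [50, -36]
50 + (-36)
= 14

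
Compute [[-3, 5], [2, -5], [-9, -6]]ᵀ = [[-3, 2, -9], [5, -5, -6]]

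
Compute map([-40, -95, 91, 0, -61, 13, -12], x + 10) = [-30, -85, 101, 10, -51, 23, -2]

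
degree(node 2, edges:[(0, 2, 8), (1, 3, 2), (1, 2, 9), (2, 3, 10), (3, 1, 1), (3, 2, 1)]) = 4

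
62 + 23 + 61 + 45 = 191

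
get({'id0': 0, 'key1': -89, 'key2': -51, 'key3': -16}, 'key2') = -51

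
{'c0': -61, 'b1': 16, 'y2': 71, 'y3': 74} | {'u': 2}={'c0': -61, 'b1': 16, 'y2': 71, 'y3': 74, 'u': 2}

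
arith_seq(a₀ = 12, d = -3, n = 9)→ a_0 = 12 + 0*-3 = 12
a_1 = 12 + 1*-3 = 9
a_2 = 12 + 2*-3 = 6
...
= [12, 9, 6, 3, 0, -3, -6, -9, -12]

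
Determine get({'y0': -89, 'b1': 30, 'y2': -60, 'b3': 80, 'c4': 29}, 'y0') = -89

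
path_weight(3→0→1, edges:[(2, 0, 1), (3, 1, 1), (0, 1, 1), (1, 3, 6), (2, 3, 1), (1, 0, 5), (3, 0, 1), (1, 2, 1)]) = w(3→0)=1 + w(0→1)=1
= 2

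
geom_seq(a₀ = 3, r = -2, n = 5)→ [3, -6, 12, -24, 48]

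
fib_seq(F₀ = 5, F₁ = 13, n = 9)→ [5, 13, 18, 31, 49, 80, 129, 209, 338]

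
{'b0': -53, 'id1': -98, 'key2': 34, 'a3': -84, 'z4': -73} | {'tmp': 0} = {'b0': -53, 'id1': -98, 'key2': 34, 'a3': -84, 'z4': -73, 'tmp': 0}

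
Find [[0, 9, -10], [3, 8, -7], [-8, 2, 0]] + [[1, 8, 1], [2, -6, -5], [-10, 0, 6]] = [[1, 17, -9], [5, 2, -12], [-18, 2, 6]]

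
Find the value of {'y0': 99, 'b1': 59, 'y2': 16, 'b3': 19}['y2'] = 16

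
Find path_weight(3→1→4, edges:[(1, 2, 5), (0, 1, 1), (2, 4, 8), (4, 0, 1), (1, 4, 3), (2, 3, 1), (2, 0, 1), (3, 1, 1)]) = w(3→1)=1 + w(1→4)=3
= 4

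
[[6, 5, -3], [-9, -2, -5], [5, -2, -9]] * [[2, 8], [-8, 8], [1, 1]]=[[-31, 85], [-7, -93], [17, 15]]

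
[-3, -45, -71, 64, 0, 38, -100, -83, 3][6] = -100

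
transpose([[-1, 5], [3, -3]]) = [[-1, 3], [5, -3]]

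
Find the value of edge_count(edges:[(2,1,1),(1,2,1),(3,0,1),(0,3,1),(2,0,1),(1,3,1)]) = 6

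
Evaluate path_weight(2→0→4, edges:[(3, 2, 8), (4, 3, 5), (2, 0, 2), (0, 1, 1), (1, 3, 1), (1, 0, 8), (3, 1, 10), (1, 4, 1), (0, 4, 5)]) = 7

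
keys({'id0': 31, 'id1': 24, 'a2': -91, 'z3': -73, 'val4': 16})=['id0', 'id1', 'a2', 'z3', 'val4']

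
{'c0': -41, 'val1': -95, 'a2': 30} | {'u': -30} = {'c0': -41, 'val1': -95, 'a2': 30, 'u': -30}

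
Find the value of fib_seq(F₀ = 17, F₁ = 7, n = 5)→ [17, 7, 24, 31, 55]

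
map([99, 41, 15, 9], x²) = (99)²=9801, (41)²=1681, (15)²=225, (9)²=81
= [9801, 1681, 225, 81]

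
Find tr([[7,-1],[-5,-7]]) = 0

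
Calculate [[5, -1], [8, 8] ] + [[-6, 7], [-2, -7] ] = [[-1, 6], [6, 1]]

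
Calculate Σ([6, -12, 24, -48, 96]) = 6 + -12 + 24 + -48 + 96
= 66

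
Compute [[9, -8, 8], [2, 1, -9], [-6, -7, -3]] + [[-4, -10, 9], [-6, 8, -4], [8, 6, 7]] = [[5, -18, 17], [-4, 9, -13], [2, -1, 4]]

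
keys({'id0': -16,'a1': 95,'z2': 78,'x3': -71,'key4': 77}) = ['id0', 'a1', 'z2', 'x3', 'key4']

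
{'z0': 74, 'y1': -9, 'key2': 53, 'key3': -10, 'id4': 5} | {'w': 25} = {'z0': 74, 'y1': -9, 'key2': 53, 'key3': -10, 'id4': 5, 'w': 25}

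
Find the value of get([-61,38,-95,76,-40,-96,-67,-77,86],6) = -67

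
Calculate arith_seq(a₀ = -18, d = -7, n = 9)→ [-18, -25, -32, -39, -46, -53, -60, -67, -74]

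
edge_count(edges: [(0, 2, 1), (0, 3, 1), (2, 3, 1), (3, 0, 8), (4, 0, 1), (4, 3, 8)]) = 6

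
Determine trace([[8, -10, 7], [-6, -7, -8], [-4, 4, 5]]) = 6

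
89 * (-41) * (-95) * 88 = 30505640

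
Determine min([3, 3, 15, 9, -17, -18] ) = -18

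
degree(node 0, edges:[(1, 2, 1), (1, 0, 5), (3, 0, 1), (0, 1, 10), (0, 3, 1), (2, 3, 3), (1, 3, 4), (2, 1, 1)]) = 4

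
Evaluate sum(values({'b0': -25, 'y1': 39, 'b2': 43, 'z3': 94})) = 151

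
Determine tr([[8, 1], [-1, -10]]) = -2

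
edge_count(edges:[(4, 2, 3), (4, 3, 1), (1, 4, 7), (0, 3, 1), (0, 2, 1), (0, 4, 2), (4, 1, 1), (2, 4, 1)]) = 8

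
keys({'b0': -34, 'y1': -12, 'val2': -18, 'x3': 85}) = ['b0', 'y1', 'val2', 'x3']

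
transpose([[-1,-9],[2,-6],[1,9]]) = [[-1, 2, 1], [-9, -6, 9]]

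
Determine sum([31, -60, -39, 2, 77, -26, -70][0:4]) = -66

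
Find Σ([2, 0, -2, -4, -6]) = -10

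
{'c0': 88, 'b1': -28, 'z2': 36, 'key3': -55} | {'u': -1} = {'c0': 88, 'b1': -28, 'z2': 36, 'key3': -55, 'u': -1}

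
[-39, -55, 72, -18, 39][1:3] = [-55, 72]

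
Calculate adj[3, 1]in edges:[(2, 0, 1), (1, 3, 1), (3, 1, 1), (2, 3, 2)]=1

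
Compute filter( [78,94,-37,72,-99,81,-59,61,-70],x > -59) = keep x where x > -59: 78✓, 94✓, -37✓, 72✓, -99✗, 81✓, -59✗, 61✓, -70✗
= [78, 94, -37, 72, 81, 61]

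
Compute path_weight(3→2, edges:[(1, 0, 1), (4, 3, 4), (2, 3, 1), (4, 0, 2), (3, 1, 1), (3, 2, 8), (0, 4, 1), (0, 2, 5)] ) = w(3→2)=8
= 8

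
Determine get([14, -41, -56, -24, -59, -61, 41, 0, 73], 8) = 73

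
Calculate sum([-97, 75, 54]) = 32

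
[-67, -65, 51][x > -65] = [51]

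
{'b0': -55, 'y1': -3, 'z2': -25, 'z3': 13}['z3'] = 13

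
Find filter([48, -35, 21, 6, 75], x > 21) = keep x where x > 21: 48✓, -35✗, 21✗, 6✗, 75✓
= [48, 75]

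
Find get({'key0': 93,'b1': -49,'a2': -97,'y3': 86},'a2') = -97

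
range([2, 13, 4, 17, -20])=37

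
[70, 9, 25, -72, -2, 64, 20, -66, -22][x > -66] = [70, 9, 25, -2, 64, 20, -22]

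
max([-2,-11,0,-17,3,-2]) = 3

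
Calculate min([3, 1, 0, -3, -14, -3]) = -14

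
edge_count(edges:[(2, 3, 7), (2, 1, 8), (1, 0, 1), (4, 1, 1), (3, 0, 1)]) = 5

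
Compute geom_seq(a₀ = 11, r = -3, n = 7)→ [11, -33, 99, -297, 891, -2673, 8019]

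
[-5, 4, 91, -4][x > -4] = [4, 91]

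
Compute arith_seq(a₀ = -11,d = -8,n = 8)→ a_0 = -11 + 0*-8 = -11
a_1 = -11 + 1*-8 = -19
a_2 = -11 + 2*-8 = -27
...
= [-11, -19, -27, -35, -43, -51, -59, -67]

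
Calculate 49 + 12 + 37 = 98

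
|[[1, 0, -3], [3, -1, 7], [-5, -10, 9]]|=(1)*(1)*det([[-1, 7], [-10, 9]]) + (-1)*(0)*det([[3, 7], [-5, 9]]) + (1)*(-3)*det([[3, -1], [-5, -10]])
= 61 + 0 + 105
= 166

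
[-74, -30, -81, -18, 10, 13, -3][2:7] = [-81, -18, 10, 13, -3]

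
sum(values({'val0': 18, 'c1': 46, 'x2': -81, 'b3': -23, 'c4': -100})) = -140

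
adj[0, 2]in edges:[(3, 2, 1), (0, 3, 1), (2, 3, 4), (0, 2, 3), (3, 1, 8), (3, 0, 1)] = 3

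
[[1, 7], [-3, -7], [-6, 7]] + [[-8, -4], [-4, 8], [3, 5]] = [[-7, 3], [-7, 1], [-3, 12]]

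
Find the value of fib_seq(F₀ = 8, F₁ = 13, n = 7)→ F_2 = F_1 + F_0 = 21
F_3 = F_2 + F_1 = 34
F_4 = F_3 + F_2 = 55
...
= [8, 13, 21, 34, 55, 89, 144]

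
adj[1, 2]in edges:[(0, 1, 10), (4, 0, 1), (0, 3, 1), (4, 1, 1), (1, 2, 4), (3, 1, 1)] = 4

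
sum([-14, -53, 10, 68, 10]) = (-14) + (-53) + 10 + 68 + 10
= 21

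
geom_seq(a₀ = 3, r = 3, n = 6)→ a_0 = 3*3^0 = 3
a_1 = 3*3^1 = 9
a_2 = 3*3^2 = 27
...
= [3, 9, 27, 81, 243, 729]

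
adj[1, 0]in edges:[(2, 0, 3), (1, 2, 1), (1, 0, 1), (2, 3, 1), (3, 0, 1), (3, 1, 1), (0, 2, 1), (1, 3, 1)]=1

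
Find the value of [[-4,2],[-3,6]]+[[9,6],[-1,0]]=[[5, 8], [-4, 6]]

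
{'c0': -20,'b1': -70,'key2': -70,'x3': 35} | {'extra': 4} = {'c0': -20, 'b1': -70, 'key2': -70, 'x3': 35, 'extra': 4}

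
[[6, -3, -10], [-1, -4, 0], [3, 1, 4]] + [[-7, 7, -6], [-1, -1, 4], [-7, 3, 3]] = [[-1, 4, -16], [-2, -5, 4], [-4, 4, 7]]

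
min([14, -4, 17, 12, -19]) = -19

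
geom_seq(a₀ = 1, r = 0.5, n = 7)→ [1.0, 0.5, 0.25, 0.125, 0.0625, 0.03125, 0.015625]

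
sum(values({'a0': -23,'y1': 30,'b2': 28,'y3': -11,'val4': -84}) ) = (-23) + 30 + 28 + (-11) + (-84)
= -60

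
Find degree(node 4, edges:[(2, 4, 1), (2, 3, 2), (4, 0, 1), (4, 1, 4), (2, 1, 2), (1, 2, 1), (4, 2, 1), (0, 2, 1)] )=incident: (2,4), (4,0), (4,1), (4,2)
= 4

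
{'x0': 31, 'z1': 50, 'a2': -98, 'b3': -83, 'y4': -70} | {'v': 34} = {'x0': 31, 'z1': 50, 'a2': -98, 'b3': -83, 'y4': -70, 'v': 34}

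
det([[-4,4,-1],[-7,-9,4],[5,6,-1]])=109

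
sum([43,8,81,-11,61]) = 182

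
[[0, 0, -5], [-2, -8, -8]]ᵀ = [[0, -2], [0, -8], [-5, -8]]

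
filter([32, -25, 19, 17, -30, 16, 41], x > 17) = keep x where x > 17: 32✓, -25✗, 19✓, 17✗, -30✗, 16✗, 41✓
= [32, 19, 41]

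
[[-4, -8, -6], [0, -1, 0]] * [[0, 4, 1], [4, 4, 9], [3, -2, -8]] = [[-50, -36, -28], [-4, -4, -9]]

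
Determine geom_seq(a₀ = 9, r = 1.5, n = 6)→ a_0 = 9*1.5^0 = 9.0
a_1 = 9*1.5^1 = 13.5
a_2 = 9*1.5^2 = 20.25
...
= [9.0, 13.5, 20.25, 30.375, 45.5625, 68.34375]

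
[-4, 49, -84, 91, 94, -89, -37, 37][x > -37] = [-4, 49, 91, 94, 37]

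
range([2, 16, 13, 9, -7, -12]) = 28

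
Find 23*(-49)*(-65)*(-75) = -5494125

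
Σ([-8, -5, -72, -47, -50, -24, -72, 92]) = (-8) + (-5) + (-72) + (-47) + (-50) + (-24) + (-72) + 92
= -186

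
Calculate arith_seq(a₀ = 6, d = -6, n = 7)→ a_0 = 6 + 0*-6 = 6
a_1 = 6 + 1*-6 = 0
a_2 = 6 + 2*-6 = -6
...
= [6, 0, -6, -12, -18, -24, -30]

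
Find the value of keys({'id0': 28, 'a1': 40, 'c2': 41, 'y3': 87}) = ['id0', 'a1', 'c2', 'y3']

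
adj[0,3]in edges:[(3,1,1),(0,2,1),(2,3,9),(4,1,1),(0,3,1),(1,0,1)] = 1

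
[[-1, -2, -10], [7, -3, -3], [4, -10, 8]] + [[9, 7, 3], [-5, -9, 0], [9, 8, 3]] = [[8, 5, -7], [2, -12, -3], [13, -2, 11]]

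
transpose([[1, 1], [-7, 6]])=[[1, -7], [1, 6]]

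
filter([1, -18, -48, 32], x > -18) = [1, 32]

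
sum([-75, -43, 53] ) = (-75) + (-43) + 53
= -65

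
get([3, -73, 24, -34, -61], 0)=3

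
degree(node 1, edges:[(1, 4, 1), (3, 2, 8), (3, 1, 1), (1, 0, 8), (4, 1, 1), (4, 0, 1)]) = 4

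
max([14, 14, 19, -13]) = 19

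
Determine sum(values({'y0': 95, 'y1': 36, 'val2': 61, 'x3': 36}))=95 + 36 + 61 + 36
= 228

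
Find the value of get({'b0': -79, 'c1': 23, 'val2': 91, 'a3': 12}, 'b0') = -79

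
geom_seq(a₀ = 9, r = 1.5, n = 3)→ a_0 = 9*1.5^0 = 9.0
a_1 = 9*1.5^1 = 13.5
a_2 = 9*1.5^2 = 20.25
= [9.0, 13.5, 20.25]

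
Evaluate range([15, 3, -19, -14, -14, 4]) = 34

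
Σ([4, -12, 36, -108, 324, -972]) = 4 + -12 + 36 + -108 + 324 + -972
= -728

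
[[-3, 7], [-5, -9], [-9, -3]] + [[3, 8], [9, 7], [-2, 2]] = [[0, 15], [4, -2], [-11, -1]]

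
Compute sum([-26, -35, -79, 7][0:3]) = slice → [-26, -35, -79]
(-26) + (-35) + (-79)
= -140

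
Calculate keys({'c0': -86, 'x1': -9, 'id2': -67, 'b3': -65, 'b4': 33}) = ['c0', 'x1', 'id2', 'b3', 'b4']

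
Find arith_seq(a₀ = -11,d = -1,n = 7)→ a_0 = -11 + 0*-1 = -11
a_1 = -11 + 1*-1 = -12
a_2 = -11 + 2*-1 = -13
...
= [-11, -12, -13, -14, -15, -16, -17]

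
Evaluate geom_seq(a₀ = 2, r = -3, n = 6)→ a_0 = 2*(-3)^0 = 2
a_1 = 2*(-3)^1 = -6
a_2 = 2*(-3)^2 = 18
...
= [2, -6, 18, -54, 162, -486]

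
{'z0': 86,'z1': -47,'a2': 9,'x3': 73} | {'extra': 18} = {'z0': 86, 'z1': -47, 'a2': 9, 'x3': 73, 'extra': 18}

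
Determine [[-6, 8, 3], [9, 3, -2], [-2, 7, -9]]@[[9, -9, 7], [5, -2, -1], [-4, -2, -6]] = C[0][0] = (-6)*(9) + (8)*(5) + (3)*(-4) = -26
C[0][1] = (-6)*(-9) + (8)*(-2) + (3)*(-2) = 32
C[0][2] = (-6)*(7) + (8)*(-1) + (3)*(-6) = -68
C[1][0] = (9)*(9) + (3)*(5) + (-2)*(-4) = 104
C[1][1] = (9)*(-9) + (3)*(-2) + (-2)*(-2) = -83
C[1][2] = (9)*(7) + (3)*(-1) + (-2)*(-6) = 72
... (3 more cells)
= [[-26, 32, -68], [104, -83, 72], [53, 22, 33]]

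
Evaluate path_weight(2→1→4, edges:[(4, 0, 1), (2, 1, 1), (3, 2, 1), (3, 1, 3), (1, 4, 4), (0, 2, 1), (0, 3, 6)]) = w(2→1)=1 + w(1→4)=4
= 5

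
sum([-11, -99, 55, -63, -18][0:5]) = slice → [-11, -99, 55, -63, -18]
(-11) + (-99) + 55 + (-63) + (-18)
= -136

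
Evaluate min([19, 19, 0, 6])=0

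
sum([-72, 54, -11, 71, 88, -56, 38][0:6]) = slice → [-72, 54, -11, 71, 88, -56]
(-72) + 54 + (-11) + 71 + 88 + (-56)
= 74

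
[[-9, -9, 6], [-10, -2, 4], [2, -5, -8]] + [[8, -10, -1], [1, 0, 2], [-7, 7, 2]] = [[-1, -19, 5], [-9, -2, 6], [-5, 2, -6]]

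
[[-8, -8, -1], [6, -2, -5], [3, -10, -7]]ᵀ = [[-8, 6, 3], [-8, -2, -10], [-1, -5, -7]]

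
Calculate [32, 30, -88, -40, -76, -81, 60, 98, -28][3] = -40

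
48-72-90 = -114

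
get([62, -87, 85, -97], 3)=-97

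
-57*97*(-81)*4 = 1791396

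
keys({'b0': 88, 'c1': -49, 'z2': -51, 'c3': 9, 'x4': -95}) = ['b0', 'c1', 'z2', 'c3', 'x4']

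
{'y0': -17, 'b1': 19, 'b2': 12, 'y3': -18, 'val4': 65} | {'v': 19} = {'y0': -17, 'b1': 19, 'b2': 12, 'y3': -18, 'val4': 65, 'v': 19}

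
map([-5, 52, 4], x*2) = [-10, 104, 8]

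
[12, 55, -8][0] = 12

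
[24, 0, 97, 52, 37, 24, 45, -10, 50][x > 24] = keep x where x > 24: 24✗, 0✗, 97✓, 52✓, 37✓, 24✗, 45✓, -10✗, 50✓
= [97, 52, 37, 45, 50]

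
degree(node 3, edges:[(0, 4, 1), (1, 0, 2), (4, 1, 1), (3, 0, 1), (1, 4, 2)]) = incident: (3,0)
= 1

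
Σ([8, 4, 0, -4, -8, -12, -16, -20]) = -48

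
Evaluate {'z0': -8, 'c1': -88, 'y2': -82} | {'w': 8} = {'z0': -8, 'c1': -88, 'y2': -82, 'w': 8}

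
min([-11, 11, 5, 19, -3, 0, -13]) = -13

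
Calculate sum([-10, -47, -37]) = -94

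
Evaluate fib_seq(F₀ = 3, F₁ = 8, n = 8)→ [3, 8, 11, 19, 30, 49, 79, 128]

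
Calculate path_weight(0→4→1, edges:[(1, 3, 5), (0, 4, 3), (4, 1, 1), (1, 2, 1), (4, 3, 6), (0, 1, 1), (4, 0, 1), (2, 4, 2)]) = w(0→4)=3 + w(4→1)=1
= 4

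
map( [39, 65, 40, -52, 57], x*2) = 39*2=78, 65*2=130, 40*2=80, -52*2=-104, 57*2=114
= [78, 130, 80, -104, 114]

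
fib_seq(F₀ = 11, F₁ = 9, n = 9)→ F_2 = F_1 + F_0 = 20
F_3 = F_2 + F_1 = 29
F_4 = F_3 + F_2 = 49
...
= [11, 9, 20, 29, 49, 78, 127, 205, 332]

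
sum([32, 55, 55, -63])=79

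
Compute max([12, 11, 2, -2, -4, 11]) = 12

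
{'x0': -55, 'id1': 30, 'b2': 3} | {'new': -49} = {'x0': -55, 'id1': 30, 'b2': 3, 'new': -49}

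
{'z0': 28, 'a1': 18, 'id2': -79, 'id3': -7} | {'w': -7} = {'z0': 28, 'a1': 18, 'id2': -79, 'id3': -7, 'w': -7}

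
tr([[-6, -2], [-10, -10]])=-16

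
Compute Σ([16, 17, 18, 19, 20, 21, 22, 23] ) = 156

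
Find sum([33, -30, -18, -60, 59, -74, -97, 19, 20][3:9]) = -133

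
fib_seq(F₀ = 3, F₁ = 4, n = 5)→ F_2 = F_1 + F_0 = 7
F_3 = F_2 + F_1 = 11
F_4 = F_3 + F_2 = 18
= [3, 4, 7, 11, 18]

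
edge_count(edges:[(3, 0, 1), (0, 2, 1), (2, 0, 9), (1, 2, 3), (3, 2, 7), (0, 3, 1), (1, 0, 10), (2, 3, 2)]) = 8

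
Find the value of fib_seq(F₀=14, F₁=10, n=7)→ [14, 10, 24, 34, 58, 92, 150]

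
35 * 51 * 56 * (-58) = -5797680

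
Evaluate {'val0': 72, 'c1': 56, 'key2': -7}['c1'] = 56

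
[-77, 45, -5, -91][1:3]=[45, -5]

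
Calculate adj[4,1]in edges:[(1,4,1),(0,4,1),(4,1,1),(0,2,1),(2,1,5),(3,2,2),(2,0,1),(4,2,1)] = 1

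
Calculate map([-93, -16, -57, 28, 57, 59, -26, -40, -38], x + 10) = [-83, -6, -47, 38, 67, 69, -16, -30, -28]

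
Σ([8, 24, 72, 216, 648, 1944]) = 2912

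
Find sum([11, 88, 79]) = 178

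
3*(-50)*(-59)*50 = 442500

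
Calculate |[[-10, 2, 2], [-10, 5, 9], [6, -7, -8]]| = (1)*(-10)*det([[5, 9], [-7, -8]]) + (-1)*(2)*det([[-10, 9], [6, -8]]) + (1)*(2)*det([[-10, 5], [6, -7]])
= -230 + -52 + 80
= -202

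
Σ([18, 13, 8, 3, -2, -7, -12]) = 18 + 13 + 8 + 3 + (-2) + (-7) + (-12)
= 21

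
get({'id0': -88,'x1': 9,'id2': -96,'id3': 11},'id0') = -88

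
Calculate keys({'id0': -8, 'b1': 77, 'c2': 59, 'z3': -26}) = ['id0', 'b1', 'c2', 'z3']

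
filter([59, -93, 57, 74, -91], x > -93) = keep x where x > -93: 59✓, -93✗, 57✓, 74✓, -91✓
= [59, 57, 74, -91]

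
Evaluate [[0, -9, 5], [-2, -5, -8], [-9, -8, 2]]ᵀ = [[0, -2, -9], [-9, -5, -8], [5, -8, 2]]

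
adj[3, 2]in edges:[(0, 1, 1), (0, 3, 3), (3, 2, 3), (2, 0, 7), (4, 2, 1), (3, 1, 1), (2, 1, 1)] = 3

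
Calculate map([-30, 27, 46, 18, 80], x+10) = [-20, 37, 56, 28, 90]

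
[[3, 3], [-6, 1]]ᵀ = [[3, -6], [3, 1]]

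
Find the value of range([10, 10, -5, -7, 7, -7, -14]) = 24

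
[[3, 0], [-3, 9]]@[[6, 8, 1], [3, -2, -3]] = [[18, 24, 3], [9, -42, -30]]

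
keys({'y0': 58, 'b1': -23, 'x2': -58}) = ['y0', 'b1', 'x2']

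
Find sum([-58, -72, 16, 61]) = -53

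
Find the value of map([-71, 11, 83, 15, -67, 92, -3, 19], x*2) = [-142, 22, 166, 30, -134, 184, -6, 38]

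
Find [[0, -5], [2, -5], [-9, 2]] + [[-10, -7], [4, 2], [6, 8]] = [[-10, -12], [6, -3], [-3, 10]]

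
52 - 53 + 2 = 1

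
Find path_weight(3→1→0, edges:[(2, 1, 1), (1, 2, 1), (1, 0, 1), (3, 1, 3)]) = 4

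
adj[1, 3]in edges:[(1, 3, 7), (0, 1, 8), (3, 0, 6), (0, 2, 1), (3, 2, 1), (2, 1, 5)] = 7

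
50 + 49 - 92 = 7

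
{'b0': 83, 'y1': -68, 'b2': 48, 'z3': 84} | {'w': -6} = {'b0': 83, 'y1': -68, 'b2': 48, 'z3': 84, 'w': -6}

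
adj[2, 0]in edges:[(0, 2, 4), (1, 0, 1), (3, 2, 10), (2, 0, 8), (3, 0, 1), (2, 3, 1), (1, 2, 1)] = 8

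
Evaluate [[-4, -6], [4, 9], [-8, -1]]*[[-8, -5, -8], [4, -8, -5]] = C[0][0] = (-4)*(-8) + (-6)*(4) = 8
C[0][1] = (-4)*(-5) + (-6)*(-8) = 68
C[0][2] = (-4)*(-8) + (-6)*(-5) = 62
C[1][0] = (4)*(-8) + (9)*(4) = 4
C[1][1] = (4)*(-5) + (9)*(-8) = -92
C[1][2] = (4)*(-8) + (9)*(-5) = -77
... (3 more cells)
= [[8, 68, 62], [4, -92, -77], [60, 48, 69]]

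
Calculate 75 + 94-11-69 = 89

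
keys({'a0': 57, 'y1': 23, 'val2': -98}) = ['a0', 'y1', 'val2']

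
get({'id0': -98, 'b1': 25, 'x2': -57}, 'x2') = -57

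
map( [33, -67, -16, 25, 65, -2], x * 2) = [66, -134, -32, 50, 130, -4]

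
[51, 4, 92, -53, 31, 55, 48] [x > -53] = [51, 4, 92, 31, 55, 48]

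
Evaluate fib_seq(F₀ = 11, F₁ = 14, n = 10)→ F_2 = F_1 + F_0 = 25
F_3 = F_2 + F_1 = 39
F_4 = F_3 + F_2 = 64
...
= [11, 14, 25, 39, 64, 103, 167, 270, 437, 707]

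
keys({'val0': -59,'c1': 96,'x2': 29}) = ['val0', 'c1', 'x2']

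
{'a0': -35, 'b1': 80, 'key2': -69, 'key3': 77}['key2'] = -69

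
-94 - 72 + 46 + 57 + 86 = 23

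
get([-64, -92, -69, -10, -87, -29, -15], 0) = -64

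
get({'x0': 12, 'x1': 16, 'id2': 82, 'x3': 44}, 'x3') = 44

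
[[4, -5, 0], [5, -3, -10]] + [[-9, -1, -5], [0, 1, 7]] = [[-5, -6, -5], [5, -2, -3]]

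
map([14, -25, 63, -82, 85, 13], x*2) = [28, -50, 126, -164, 170, 26]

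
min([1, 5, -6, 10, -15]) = -15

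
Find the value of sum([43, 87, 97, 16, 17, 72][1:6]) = slice → [87, 97, 16, 17, 72]
87 + 97 + 16 + 17 + 72
= 289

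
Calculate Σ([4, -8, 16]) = 12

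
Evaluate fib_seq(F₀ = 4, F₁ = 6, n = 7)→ F_2 = F_1 + F_0 = 10
F_3 = F_2 + F_1 = 16
F_4 = F_3 + F_2 = 26
...
= [4, 6, 10, 16, 26, 42, 68]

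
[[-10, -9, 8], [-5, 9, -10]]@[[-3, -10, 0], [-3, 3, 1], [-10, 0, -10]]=[[-23, 73, -89], [88, 77, 109]]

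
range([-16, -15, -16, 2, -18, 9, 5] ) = 27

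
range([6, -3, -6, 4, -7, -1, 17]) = 24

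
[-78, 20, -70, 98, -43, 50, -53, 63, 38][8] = 38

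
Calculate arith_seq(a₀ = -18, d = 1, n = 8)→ [-18, -17, -16, -15, -14, -13, -12, -11]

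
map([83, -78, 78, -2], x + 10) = 83+10=93, -78+10=-68, 78+10=88, -2+10=8
= [93, -68, 88, 8]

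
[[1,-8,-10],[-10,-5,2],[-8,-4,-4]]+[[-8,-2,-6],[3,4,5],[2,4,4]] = [[-7, -10, -16], [-7, -1, 7], [-6, 0, 0]]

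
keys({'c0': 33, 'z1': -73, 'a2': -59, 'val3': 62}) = ['c0', 'z1', 'a2', 'val3']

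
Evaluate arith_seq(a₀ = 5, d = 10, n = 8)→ a_0 = 5 + 0*10 = 5
a_1 = 5 + 1*10 = 15
a_2 = 5 + 2*10 = 25
...
= [5, 15, 25, 35, 45, 55, 65, 75]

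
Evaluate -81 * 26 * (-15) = 31590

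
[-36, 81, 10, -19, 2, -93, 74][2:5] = [10, -19, 2]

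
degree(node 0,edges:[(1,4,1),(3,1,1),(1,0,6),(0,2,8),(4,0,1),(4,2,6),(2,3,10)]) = 3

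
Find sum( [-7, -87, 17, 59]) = (-7) + (-87) + 17 + 59
= -18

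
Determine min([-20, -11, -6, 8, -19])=-20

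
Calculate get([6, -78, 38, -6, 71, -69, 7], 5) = -69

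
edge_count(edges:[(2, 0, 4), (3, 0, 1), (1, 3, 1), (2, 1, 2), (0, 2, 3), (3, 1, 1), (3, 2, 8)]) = 7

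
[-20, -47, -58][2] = -58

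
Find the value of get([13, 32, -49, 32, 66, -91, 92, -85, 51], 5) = -91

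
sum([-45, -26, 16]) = -55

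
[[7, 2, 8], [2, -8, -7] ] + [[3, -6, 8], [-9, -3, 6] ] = [[10, -4, 16], [-7, -11, -1]]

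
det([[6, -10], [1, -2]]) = (6)*(-2) - (-10)*(1)
= -2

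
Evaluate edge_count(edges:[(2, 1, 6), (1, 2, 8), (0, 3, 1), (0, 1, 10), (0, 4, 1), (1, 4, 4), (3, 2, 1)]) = 7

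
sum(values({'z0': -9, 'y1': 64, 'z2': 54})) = 109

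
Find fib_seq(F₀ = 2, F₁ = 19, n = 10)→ F_2 = F_1 + F_0 = 21
F_3 = F_2 + F_1 = 40
F_4 = F_3 + F_2 = 61
...
= [2, 19, 21, 40, 61, 101, 162, 263, 425, 688]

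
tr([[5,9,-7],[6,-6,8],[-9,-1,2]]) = diagonal: 5 + (-6) + 2
= 1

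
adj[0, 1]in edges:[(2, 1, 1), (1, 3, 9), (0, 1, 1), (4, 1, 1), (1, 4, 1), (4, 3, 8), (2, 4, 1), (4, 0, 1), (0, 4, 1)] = 1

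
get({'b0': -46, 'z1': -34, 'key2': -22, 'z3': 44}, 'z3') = 44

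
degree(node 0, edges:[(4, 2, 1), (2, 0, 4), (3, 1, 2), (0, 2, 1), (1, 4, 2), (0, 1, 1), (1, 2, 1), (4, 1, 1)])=3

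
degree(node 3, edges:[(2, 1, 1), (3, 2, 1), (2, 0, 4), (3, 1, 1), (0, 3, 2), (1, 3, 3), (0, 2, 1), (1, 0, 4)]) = incident: (3,2), (3,1), (0,3), (1,3)
= 4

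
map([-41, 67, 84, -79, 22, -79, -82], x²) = [1681, 4489, 7056, 6241, 484, 6241, 6724]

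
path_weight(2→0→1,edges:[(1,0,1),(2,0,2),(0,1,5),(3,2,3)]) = 7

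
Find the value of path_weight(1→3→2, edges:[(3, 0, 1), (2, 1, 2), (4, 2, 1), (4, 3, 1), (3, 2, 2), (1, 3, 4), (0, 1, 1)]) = 6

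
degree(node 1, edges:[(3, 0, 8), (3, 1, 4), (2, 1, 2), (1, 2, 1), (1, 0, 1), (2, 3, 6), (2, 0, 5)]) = incident: (3,1), (2,1), (1,2), (1,0)
= 4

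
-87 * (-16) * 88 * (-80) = -9799680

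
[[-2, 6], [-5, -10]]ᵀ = [[-2, -5], [6, -10]]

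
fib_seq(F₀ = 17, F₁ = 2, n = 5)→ F_2 = F_1 + F_0 = 19
F_3 = F_2 + F_1 = 21
F_4 = F_3 + F_2 = 40
= [17, 2, 19, 21, 40]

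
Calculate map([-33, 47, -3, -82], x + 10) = -33+10=-23, 47+10=57, -3+10=7, -82+10=-72
= [-23, 57, 7, -72]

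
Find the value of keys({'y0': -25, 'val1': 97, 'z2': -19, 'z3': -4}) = ['y0', 'val1', 'z2', 'z3']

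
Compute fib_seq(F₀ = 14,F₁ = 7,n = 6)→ F_2 = F_1 + F_0 = 21
F_3 = F_2 + F_1 = 28
F_4 = F_3 + F_2 = 49
...
= [14, 7, 21, 28, 49, 77]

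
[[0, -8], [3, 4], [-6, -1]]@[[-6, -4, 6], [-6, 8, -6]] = [[48, -64, 48], [-42, 20, -6], [42, 16, -30]]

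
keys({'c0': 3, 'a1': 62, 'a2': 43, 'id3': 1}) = ['c0', 'a1', 'a2', 'id3']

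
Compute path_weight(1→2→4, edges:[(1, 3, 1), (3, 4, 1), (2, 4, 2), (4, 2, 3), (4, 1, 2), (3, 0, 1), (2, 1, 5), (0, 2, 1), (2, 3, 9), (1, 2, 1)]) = w(1→2)=1 + w(2→4)=2
= 3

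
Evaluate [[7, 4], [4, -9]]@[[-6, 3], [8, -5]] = C[0][0] = (7)*(-6) + (4)*(8) = -10
C[0][1] = (7)*(3) + (4)*(-5) = 1
C[1][0] = (4)*(-6) + (-9)*(8) = -96
C[1][1] = (4)*(3) + (-9)*(-5) = 57
= [[-10, 1], [-96, 57]]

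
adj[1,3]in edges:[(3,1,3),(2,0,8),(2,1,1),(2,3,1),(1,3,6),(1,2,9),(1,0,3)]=6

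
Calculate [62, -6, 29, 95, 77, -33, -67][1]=-6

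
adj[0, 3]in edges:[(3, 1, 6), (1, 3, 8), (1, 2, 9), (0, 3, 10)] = 10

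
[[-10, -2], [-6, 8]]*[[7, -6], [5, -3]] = [[-80, 66], [-2, 12]]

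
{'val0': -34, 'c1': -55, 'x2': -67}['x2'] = -67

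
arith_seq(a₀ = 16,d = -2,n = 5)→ [16, 14, 12, 10, 8]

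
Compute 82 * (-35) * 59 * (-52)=8805160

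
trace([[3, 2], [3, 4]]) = diagonal: 3 + 4
= 7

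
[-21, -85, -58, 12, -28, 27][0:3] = [-21, -85, -58]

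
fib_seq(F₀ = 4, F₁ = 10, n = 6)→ F_2 = F_1 + F_0 = 14
F_3 = F_2 + F_1 = 24
F_4 = F_3 + F_2 = 38
...
= [4, 10, 14, 24, 38, 62]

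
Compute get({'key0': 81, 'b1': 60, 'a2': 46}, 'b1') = 60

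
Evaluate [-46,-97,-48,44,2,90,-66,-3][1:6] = [-97, -48, 44, 2, 90]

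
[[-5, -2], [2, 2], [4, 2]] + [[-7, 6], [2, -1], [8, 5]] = [[-12, 4], [4, 1], [12, 7]]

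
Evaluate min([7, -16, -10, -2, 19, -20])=-20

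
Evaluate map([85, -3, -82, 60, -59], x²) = [7225, 9, 6724, 3600, 3481]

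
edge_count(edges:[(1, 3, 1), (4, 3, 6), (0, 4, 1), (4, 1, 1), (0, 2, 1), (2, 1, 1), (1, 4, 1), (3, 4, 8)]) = 8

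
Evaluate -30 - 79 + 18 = -91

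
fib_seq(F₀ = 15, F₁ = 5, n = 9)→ [15, 5, 20, 25, 45, 70, 115, 185, 300]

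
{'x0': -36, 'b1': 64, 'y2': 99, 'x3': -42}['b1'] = 64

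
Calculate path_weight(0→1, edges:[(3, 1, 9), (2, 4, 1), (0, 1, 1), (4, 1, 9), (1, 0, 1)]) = w(0→1)=1
= 1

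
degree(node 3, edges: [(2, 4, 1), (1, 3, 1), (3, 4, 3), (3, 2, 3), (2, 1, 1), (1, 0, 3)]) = 3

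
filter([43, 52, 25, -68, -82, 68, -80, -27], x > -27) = keep x where x > -27: 43✓, 52✓, 25✓, -68✗, -82✗, 68✓, -80✗, -27✗
= [43, 52, 25, 68]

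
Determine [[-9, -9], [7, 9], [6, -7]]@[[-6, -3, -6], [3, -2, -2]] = C[0][0] = (-9)*(-6) + (-9)*(3) = 27
C[0][1] = (-9)*(-3) + (-9)*(-2) = 45
C[0][2] = (-9)*(-6) + (-9)*(-2) = 72
C[1][0] = (7)*(-6) + (9)*(3) = -15
C[1][1] = (7)*(-3) + (9)*(-2) = -39
C[1][2] = (7)*(-6) + (9)*(-2) = -60
... (3 more cells)
= [[27, 45, 72], [-15, -39, -60], [-57, -4, -22]]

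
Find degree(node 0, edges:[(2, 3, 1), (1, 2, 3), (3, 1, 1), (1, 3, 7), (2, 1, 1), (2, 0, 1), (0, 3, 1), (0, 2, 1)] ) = incident: (2,0), (0,3), (0,2)
= 3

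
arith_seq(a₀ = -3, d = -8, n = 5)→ [-3, -11, -19, -27, -35]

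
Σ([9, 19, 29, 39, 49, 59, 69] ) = 273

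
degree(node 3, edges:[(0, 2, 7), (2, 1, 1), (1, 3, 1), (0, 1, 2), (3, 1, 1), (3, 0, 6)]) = incident: (1,3), (3,1), (3,0)
= 3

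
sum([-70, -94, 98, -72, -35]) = (-70) + (-94) + 98 + (-72) + (-35)
= -173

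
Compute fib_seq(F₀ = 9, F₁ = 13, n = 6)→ F_2 = F_1 + F_0 = 22
F_3 = F_2 + F_1 = 35
F_4 = F_3 + F_2 = 57
...
= [9, 13, 22, 35, 57, 92]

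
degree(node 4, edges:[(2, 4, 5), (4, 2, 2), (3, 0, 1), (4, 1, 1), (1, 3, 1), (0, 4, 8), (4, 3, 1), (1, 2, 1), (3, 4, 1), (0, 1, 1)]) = 6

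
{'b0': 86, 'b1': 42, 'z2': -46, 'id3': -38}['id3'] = -38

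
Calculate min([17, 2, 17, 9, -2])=-2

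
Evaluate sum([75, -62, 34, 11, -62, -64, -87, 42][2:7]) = slice → [34, 11, -62, -64, -87]
34 + 11 + (-62) + (-64) + (-87)
= -168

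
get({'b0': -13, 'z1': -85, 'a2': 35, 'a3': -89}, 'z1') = -85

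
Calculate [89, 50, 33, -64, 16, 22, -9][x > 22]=[89, 50, 33]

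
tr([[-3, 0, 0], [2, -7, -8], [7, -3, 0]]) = -10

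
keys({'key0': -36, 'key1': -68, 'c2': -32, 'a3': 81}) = ['key0', 'key1', 'c2', 'a3']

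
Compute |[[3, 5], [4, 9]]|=(3)*(9) - (5)*(4)
= 7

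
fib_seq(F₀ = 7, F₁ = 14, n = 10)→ F_2 = F_1 + F_0 = 21
F_3 = F_2 + F_1 = 35
F_4 = F_3 + F_2 = 56
...
= [7, 14, 21, 35, 56, 91, 147, 238, 385, 623]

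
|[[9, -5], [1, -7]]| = -58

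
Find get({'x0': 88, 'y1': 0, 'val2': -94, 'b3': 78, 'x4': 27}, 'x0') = 88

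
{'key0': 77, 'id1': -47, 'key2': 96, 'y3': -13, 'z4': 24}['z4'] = 24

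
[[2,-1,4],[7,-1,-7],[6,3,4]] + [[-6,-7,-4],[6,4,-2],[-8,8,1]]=[[-4, -8, 0], [13, 3, -9], [-2, 11, 5]]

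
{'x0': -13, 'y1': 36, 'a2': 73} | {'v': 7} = {'x0': -13, 'y1': 36, 'a2': 73, 'v': 7}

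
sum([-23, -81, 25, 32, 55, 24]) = (-23) + (-81) + 25 + 32 + 55 + 24
= 32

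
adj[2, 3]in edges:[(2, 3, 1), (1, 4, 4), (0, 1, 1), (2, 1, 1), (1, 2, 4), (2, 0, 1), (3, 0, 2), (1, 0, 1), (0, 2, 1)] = 1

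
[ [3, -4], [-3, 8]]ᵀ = [[3, -3], [-4, 8]]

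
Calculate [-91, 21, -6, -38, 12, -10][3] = -38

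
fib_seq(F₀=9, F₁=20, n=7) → [9, 20, 29, 49, 78, 127, 205]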